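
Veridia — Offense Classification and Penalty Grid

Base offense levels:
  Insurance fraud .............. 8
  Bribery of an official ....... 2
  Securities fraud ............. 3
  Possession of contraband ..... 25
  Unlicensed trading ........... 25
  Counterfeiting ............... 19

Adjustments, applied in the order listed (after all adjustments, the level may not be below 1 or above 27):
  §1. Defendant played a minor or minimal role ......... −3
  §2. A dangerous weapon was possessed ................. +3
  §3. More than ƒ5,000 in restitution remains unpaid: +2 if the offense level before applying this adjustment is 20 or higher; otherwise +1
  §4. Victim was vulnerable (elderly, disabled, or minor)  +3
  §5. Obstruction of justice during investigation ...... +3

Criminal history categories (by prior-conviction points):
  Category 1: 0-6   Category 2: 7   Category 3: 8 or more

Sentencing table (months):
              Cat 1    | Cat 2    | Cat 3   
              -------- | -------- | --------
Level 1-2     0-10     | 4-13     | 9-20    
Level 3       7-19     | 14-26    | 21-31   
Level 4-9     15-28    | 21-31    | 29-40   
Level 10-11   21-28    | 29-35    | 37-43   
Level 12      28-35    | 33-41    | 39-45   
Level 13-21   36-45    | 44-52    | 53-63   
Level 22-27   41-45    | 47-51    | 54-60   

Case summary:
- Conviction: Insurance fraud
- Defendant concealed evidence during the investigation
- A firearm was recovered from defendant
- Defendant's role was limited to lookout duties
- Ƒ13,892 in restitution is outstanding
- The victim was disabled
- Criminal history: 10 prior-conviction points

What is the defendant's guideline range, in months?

Base offense level for insurance fraud: 8.
§1 applies: 8 − 3 = 5.
§2 applies: 5 + 3 = 8.
§3 applies (level before this adjustment is 8 < 20, so +1): 8 + 1 = 9.
§4 applies: 9 + 3 = 12.
§5 applies: 12 + 3 = 15.
Final offense level: 15.
Criminal history: 10 prior points → Category 3 (8+).
Level 15 falls in the 13-21 band.
Grid: Level 13-21 × Category 3 = 53-63 months.

53-63 months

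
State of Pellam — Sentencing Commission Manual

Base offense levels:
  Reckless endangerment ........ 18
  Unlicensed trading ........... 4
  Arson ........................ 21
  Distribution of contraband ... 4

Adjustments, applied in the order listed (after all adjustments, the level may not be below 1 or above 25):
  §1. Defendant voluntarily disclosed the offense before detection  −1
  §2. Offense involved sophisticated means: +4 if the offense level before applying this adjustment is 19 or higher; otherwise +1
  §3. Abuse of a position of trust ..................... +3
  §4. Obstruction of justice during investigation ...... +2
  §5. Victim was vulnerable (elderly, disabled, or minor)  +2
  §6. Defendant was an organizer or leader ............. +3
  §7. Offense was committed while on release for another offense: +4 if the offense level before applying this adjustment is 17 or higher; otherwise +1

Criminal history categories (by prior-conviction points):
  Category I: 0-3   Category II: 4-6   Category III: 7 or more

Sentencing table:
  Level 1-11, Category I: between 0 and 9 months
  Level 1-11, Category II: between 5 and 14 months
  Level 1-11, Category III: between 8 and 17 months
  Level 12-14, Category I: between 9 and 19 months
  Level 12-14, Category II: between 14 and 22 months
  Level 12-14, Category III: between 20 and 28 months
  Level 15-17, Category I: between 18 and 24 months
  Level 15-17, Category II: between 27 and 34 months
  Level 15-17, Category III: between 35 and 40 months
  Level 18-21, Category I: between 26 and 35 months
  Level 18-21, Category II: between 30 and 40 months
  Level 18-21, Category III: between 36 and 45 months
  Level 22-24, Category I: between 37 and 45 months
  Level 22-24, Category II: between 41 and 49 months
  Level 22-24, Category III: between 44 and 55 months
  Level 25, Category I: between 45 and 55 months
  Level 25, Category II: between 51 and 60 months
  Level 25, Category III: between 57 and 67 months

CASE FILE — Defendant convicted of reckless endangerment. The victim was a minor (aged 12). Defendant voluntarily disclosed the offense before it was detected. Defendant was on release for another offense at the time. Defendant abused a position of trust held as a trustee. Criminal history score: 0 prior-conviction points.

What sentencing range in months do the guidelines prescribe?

Base offense level for reckless endangerment: 18.
§1 applies: 18 − 1 = 17.
§3 applies: 17 + 3 = 20.
§5 applies: 20 + 2 = 22.
§6 does not apply.
§7 applies (level before this adjustment is 22 ≥ 17, so +4): 22 + 4 = 26.
Level 26 exceeds the maximum of 25; capped at 25.
Final offense level: 25.
Criminal history: 0 prior points → Category I (0-3).
Level 25 falls in the 25 band.
Grid: Level 25 × Category I = 45-55 months.

45-55 months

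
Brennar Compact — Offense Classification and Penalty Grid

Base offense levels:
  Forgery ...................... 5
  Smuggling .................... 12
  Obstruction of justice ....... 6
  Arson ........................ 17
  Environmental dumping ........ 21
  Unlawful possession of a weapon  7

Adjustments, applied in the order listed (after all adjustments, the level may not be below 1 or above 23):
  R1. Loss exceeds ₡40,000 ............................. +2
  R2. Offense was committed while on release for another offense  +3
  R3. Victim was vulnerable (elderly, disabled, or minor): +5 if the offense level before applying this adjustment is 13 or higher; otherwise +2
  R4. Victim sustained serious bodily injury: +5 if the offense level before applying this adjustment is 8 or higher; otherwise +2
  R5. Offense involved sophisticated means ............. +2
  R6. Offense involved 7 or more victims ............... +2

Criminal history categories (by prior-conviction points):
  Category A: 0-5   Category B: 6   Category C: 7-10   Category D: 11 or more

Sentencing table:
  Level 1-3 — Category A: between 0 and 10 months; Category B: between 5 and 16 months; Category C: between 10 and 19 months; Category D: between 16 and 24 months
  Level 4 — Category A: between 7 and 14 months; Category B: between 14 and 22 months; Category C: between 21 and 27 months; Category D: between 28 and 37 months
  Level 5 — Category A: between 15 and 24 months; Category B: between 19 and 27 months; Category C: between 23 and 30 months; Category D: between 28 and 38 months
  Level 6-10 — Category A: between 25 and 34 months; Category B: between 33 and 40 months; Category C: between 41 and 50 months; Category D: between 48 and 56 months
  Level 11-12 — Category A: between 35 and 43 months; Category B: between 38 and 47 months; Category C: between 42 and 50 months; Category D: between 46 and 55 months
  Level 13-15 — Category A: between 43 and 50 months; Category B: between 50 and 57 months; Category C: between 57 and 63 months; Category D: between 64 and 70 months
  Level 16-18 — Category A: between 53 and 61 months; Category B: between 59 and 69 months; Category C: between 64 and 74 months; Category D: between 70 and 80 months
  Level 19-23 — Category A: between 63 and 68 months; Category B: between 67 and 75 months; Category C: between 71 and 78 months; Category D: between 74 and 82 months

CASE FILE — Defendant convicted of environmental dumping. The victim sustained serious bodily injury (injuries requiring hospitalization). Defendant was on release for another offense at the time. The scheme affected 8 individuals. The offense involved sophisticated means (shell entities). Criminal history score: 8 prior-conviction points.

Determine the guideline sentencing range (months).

Base offense level for environmental dumping: 21.
R2 applies: 21 + 3 = 24.
R3 does not apply.
R4 applies (level before this adjustment is 24 ≥ 8, so +5): 24 + 5 = 29.
R5 applies: 29 + 2 = 31.
R6 applies: 31 + 2 = 33.
Level 33 exceeds the maximum of 23; capped at 23.
Final offense level: 23.
Criminal history: 8 prior points → Category C (7-10).
Level 23 falls in the 19-23 band.
Grid: Level 19-23 × Category C = 71-78 months.

71-78 months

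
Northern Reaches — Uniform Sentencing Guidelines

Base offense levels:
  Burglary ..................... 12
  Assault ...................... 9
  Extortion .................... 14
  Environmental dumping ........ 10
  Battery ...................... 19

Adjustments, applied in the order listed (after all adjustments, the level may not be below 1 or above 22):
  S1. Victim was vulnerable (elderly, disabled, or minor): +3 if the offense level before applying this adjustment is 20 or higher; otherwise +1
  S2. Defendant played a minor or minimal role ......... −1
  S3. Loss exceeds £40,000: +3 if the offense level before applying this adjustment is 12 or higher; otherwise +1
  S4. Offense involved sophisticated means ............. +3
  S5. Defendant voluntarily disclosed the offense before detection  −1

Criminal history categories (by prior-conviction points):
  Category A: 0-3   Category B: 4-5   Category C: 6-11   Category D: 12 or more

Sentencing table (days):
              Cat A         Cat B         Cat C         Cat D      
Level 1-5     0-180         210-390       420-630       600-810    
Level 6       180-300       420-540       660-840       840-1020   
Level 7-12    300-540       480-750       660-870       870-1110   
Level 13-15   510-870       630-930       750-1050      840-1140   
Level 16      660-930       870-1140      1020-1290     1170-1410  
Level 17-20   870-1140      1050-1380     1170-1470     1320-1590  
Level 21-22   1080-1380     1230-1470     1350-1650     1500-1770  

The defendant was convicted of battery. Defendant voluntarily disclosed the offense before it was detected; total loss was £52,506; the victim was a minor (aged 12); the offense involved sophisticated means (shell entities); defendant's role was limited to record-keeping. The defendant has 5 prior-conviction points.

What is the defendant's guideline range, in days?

Base offense level for battery: 19.
S1 applies (level before this adjustment is 19 < 20, so +1): 19 + 1 = 20.
S2 applies: 20 − 1 = 19.
S3 applies (level before this adjustment is 19 ≥ 12, so +3): 19 + 3 = 22.
S4 applies: 22 + 3 = 25.
S5 applies: 25 − 1 = 24.
Level 24 exceeds the maximum of 22; capped at 22.
Final offense level: 22.
Criminal history: 5 prior points → Category B (4-5).
Level 22 falls in the 21-22 band.
Grid: Level 21-22 × Category B = 1230-1470 days.

1230-1470 days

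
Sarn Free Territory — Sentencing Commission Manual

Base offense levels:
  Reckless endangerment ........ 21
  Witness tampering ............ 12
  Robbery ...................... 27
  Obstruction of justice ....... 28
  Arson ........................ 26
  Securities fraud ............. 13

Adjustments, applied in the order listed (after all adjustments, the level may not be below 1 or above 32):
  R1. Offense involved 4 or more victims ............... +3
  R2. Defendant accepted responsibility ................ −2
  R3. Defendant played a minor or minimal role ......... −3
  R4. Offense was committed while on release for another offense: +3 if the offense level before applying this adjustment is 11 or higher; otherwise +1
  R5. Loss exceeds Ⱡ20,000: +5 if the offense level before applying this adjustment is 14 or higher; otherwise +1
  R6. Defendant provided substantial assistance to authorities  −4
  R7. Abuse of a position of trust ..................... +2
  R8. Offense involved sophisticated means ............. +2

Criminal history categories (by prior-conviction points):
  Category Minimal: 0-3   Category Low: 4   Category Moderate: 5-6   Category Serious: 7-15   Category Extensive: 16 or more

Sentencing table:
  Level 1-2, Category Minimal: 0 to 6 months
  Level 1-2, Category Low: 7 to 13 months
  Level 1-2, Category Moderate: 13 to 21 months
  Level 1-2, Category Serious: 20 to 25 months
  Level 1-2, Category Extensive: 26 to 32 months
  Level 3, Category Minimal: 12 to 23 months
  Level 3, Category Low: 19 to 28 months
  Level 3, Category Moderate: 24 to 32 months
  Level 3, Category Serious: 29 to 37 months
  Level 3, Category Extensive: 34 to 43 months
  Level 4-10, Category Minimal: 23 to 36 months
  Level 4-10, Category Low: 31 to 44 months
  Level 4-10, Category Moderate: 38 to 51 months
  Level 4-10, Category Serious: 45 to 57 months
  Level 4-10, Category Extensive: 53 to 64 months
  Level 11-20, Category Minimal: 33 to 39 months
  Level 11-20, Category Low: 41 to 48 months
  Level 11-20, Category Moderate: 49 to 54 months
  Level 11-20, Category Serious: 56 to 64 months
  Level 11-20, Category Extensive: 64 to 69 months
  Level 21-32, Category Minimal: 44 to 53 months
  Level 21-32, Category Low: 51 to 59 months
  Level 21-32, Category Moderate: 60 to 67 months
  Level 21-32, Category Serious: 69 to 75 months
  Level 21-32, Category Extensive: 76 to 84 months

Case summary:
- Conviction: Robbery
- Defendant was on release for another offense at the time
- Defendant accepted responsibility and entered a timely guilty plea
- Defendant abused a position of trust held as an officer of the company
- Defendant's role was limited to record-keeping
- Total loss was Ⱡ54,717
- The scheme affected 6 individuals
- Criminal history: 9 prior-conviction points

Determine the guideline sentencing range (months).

69-75 months

Base offense level for robbery: 27.
R1 applies: 27 + 3 = 30.
R2 applies: 30 − 2 = 28.
R3 applies: 28 − 3 = 25.
R4 applies (level before this adjustment is 25 ≥ 11, so +3): 25 + 3 = 28.
R5 applies (level before this adjustment is 28 ≥ 14, so +5): 28 + 5 = 33.
R7 applies: 33 + 2 = 35.
Level 35 exceeds the maximum of 32; capped at 32.
Final offense level: 32.
Criminal history: 9 prior points → Category Serious (7-15).
Level 32 falls in the 21-32 band.
Grid: Level 21-32 × Category Serious = 69-75 months.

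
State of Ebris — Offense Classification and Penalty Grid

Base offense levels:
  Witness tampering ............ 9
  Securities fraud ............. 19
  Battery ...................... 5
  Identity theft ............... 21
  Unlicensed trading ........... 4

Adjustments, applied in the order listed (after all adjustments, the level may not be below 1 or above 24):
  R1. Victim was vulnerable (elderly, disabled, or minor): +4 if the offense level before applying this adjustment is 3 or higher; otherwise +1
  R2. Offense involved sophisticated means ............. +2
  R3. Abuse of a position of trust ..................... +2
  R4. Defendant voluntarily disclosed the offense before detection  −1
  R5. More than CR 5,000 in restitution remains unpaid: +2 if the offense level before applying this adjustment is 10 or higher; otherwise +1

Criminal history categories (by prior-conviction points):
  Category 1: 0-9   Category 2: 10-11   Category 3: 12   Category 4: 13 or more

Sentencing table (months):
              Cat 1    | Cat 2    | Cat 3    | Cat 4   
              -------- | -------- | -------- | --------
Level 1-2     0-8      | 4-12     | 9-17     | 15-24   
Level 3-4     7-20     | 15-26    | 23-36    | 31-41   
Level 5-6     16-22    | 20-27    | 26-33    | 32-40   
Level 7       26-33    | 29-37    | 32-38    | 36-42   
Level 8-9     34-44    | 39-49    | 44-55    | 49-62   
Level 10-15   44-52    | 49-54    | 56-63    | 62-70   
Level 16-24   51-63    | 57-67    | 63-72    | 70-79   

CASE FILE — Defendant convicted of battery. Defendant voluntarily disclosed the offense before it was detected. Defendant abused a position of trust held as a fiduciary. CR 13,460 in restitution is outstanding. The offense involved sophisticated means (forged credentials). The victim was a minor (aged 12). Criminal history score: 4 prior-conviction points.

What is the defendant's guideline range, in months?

44-52 months

Base offense level for battery: 5.
R1 applies (level before this adjustment is 5 ≥ 3, so +4): 5 + 4 = 9.
R2 applies: 9 + 2 = 11.
R3 applies: 11 + 2 = 13.
R4 applies: 13 − 1 = 12.
R5 applies (level before this adjustment is 12 ≥ 10, so +2): 12 + 2 = 14.
Final offense level: 14.
Criminal history: 4 prior points → Category 1 (0-9).
Level 14 falls in the 10-15 band.
Grid: Level 10-15 × Category 1 = 44-52 months.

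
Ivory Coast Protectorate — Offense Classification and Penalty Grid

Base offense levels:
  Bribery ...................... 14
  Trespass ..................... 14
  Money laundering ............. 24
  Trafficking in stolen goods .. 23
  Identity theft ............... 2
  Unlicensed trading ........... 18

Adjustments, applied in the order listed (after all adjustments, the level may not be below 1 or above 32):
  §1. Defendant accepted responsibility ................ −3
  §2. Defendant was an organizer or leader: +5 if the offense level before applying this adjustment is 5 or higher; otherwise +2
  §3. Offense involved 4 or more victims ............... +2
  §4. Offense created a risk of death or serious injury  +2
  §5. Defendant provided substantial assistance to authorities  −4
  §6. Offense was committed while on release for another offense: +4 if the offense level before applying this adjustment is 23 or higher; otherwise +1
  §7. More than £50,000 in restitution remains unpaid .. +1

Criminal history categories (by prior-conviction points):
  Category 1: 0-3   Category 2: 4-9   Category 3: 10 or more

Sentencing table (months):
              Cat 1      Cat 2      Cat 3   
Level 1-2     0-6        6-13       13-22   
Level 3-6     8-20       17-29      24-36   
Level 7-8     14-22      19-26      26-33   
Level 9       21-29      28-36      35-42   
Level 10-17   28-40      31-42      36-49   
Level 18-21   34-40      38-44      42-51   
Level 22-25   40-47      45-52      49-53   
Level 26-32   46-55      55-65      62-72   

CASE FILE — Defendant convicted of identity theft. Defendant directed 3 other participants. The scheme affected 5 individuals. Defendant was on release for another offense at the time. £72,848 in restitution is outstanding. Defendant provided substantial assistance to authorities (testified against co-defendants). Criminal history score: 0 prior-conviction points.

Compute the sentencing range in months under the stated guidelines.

Base offense level for identity theft: 2.
§1 does not apply.
§2 applies (level before this adjustment is 2 < 5, so +2): 2 + 2 = 4.
§3 applies: 4 + 2 = 6.
§4 does not apply.
§5 applies: 6 − 4 = 2.
§6 applies (level before this adjustment is 2 < 23, so +1): 2 + 1 = 3.
§7 applies: 3 + 1 = 4.
Final offense level: 4.
Criminal history: 0 prior points → Category 1 (0-3).
Level 4 falls in the 3-6 band.
Grid: Level 3-6 × Category 1 = 8-20 months.

8-20 months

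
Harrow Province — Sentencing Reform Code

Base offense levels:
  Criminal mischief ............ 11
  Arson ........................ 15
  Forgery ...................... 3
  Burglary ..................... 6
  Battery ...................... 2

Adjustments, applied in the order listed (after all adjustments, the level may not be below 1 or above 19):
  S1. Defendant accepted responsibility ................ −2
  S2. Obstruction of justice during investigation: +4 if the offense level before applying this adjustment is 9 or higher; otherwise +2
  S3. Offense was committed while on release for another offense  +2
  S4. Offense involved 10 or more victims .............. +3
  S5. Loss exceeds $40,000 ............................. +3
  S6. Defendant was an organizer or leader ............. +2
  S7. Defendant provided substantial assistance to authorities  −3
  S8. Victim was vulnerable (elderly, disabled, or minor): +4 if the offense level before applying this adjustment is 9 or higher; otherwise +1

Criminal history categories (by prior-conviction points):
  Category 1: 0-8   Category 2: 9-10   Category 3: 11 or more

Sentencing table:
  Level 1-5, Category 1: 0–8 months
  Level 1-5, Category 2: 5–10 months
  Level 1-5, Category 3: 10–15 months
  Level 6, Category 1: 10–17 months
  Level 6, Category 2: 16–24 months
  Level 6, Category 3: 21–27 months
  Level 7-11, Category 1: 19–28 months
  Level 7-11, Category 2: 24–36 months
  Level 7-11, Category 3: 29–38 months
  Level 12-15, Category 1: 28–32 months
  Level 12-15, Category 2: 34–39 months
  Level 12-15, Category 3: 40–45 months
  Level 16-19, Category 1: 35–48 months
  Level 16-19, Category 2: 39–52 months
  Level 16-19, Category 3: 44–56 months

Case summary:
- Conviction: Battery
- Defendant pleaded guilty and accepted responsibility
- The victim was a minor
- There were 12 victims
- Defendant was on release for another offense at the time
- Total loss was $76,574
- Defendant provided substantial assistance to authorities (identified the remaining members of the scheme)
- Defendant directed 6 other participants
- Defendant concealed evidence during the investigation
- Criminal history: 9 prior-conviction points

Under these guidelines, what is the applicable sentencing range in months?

34-39 months

Base offense level for battery: 2.
S1 applies: 2 − 2 = 0.
S2 applies (level before this adjustment is 0 < 9, so +2): 0 + 2 = 2.
S3 applies: 2 + 2 = 4.
S4 applies: 4 + 3 = 7.
S5 applies: 7 + 3 = 10.
S6 applies: 10 + 2 = 12.
S7 applies: 12 − 3 = 9.
S8 applies (level before this adjustment is 9 ≥ 9, so +4): 9 + 4 = 13.
Final offense level: 13.
Criminal history: 9 prior points → Category 2 (9-10).
Level 13 falls in the 12-15 band.
Grid: Level 12-15 × Category 2 = 34-39 months.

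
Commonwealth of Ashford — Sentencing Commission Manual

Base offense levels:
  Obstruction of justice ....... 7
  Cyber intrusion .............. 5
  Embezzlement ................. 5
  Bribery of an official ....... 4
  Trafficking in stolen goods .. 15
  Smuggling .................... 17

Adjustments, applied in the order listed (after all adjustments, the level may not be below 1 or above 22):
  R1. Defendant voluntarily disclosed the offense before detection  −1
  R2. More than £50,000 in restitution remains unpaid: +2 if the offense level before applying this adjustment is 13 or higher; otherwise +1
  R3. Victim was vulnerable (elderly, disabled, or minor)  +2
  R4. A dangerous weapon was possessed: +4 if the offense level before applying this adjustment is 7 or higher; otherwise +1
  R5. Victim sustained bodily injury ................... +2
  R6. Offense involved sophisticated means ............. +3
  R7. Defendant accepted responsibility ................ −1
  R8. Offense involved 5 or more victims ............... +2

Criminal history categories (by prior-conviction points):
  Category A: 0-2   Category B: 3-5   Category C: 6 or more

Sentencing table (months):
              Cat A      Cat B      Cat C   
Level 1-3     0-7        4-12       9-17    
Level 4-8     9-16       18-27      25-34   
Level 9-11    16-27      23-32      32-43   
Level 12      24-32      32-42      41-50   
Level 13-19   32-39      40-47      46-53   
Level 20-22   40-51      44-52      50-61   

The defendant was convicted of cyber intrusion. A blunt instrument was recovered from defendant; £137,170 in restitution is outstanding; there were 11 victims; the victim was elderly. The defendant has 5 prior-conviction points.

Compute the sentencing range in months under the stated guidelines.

Base offense level for cyber intrusion: 5.
R2 applies (level before this adjustment is 5 < 13, so +1): 5 + 1 = 6.
R3 applies: 6 + 2 = 8.
R4 applies (level before this adjustment is 8 ≥ 7, so +4): 8 + 4 = 12.
R5 does not apply.
R8 applies: 12 + 2 = 14.
Final offense level: 14.
Criminal history: 5 prior points → Category B (3-5).
Level 14 falls in the 13-19 band.
Grid: Level 13-19 × Category B = 40-47 months.

40-47 months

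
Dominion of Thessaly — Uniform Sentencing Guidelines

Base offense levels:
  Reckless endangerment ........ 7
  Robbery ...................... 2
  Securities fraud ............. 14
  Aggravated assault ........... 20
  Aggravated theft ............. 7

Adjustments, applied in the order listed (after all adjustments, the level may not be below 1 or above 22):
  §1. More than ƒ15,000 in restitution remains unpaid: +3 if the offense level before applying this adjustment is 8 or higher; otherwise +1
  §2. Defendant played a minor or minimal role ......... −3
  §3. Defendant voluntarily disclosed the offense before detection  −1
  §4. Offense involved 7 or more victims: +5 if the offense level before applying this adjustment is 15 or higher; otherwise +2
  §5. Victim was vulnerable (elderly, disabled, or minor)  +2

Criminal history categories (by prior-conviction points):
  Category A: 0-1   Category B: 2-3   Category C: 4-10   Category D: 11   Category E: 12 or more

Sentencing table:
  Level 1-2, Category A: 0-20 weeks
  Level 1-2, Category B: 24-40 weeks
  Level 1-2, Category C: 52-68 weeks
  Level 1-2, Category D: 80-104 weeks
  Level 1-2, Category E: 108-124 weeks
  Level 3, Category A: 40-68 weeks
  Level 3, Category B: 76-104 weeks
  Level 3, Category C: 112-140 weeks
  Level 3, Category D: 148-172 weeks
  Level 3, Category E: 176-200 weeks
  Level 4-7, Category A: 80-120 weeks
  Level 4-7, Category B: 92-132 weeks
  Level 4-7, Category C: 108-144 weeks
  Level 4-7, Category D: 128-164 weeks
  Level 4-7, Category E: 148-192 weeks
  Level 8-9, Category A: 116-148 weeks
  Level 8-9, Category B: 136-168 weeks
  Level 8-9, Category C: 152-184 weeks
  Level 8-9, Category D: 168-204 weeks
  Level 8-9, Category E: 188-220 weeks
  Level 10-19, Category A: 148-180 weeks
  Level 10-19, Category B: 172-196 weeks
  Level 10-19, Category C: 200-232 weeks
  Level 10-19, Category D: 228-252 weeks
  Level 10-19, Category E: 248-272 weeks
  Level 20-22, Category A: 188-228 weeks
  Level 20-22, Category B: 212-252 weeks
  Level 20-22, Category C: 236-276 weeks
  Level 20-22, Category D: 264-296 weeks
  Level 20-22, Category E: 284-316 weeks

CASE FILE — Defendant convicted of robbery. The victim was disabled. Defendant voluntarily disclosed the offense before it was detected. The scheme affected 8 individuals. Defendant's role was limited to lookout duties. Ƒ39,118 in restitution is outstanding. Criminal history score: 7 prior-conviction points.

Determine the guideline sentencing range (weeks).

Base offense level for robbery: 2.
§1 applies (level before this adjustment is 2 < 8, so +1): 2 + 1 = 3.
§2 applies: 3 − 3 = 0.
§3 applies: 0 − 1 = -1.
§4 applies (level before this adjustment is -1 < 15, so +2): -1 + 2 = 1.
§5 applies: 1 + 2 = 3.
Final offense level: 3.
Criminal history: 7 prior points → Category C (4-10).
Level 3 falls in the 3 band.
Grid: Level 3 × Category C = 112-140 weeks.

112-140 weeks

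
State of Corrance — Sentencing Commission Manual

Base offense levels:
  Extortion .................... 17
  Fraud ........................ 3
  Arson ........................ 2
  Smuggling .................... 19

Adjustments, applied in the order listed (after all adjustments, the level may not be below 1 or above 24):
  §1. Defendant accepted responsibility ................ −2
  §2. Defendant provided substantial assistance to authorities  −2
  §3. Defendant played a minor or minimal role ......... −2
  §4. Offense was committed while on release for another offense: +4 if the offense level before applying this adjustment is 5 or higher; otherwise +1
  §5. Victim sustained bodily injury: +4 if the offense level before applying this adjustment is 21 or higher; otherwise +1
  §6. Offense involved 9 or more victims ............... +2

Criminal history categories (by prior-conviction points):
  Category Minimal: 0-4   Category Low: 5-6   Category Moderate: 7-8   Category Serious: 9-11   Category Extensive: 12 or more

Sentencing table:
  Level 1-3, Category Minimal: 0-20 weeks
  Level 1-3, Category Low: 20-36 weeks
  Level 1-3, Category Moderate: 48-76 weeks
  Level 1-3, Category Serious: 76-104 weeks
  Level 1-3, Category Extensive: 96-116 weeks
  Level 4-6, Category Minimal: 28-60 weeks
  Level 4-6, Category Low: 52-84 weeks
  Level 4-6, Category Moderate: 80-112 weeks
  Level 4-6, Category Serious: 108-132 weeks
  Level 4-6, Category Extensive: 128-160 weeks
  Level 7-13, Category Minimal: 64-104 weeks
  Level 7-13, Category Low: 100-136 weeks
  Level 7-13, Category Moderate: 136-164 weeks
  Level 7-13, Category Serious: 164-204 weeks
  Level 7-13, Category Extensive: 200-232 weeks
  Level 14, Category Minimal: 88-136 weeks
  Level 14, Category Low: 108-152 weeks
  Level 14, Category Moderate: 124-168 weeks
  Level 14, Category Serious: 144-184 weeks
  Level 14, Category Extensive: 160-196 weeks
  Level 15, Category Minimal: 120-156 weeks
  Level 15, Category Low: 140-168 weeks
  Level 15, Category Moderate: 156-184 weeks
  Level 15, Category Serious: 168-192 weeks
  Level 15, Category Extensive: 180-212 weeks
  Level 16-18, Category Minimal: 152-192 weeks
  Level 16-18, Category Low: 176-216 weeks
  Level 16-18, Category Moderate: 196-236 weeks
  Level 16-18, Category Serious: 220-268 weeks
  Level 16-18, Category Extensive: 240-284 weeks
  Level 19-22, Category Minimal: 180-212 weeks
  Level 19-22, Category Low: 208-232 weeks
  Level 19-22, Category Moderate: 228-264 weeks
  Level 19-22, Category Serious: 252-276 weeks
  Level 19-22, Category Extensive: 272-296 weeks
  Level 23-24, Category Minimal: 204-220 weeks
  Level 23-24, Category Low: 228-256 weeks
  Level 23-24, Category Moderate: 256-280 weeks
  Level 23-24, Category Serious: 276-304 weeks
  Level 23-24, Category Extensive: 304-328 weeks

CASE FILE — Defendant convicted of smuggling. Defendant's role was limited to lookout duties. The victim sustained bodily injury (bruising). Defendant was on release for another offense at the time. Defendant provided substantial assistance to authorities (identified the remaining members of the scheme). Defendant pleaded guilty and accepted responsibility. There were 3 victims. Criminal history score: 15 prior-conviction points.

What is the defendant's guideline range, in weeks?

240-284 weeks

Base offense level for smuggling: 19.
§1 applies: 19 − 2 = 17.
§2 applies: 17 − 2 = 15.
§3 applies: 15 − 2 = 13.
§4 applies (level before this adjustment is 13 ≥ 5, so +4): 13 + 4 = 17.
§5 applies (level before this adjustment is 17 < 21, so +1): 17 + 1 = 18.
§6 does not apply.
Final offense level: 18.
Criminal history: 15 prior points → Category Extensive (12+).
Level 18 falls in the 16-18 band.
Grid: Level 16-18 × Category Extensive = 240-284 weeks.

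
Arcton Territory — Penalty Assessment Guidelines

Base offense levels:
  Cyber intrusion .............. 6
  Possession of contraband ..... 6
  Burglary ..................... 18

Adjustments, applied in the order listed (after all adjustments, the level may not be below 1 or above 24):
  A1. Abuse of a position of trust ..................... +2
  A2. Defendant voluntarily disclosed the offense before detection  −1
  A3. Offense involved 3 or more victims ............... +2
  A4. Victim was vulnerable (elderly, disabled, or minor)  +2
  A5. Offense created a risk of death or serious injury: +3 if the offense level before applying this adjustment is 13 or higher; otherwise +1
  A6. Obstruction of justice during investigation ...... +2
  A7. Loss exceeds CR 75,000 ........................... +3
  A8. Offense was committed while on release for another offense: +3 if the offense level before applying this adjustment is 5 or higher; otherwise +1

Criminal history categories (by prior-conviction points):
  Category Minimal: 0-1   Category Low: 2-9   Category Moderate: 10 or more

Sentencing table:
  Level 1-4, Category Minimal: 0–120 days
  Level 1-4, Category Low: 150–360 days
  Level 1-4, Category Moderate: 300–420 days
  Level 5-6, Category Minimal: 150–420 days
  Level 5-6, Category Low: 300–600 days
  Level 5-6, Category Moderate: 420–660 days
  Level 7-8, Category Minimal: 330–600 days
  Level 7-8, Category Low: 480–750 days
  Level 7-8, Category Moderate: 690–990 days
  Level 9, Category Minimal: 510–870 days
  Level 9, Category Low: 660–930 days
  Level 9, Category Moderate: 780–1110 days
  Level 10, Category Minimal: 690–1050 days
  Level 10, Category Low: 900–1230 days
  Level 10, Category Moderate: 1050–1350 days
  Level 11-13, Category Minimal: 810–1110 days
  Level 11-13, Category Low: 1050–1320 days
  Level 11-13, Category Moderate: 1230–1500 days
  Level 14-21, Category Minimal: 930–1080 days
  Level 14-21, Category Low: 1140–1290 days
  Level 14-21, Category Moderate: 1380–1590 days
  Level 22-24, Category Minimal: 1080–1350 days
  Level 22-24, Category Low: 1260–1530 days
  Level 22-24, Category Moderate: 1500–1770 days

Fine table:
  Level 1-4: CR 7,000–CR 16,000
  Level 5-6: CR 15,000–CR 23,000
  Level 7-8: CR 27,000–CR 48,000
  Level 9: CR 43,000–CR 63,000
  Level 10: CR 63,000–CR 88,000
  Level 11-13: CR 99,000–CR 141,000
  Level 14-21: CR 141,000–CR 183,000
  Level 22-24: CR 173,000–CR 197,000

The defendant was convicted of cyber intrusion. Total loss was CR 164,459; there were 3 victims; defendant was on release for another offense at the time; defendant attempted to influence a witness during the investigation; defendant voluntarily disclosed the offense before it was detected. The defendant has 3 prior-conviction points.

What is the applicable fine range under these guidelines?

Base offense level for cyber intrusion: 6.
A2 applies: 6 − 1 = 5.
A3 applies: 5 + 2 = 7.
A4 does not apply.
A6 applies: 7 + 2 = 9.
A7 applies: 9 + 3 = 12.
A8 applies (level before this adjustment is 12 ≥ 5, so +3): 12 + 3 = 15.
Final offense level: 15.
Level 15 falls in the 14-21 band.
Fine table: Level 14-21 → CR 141,000–CR 183,000.

CR 141,000–CR 183,000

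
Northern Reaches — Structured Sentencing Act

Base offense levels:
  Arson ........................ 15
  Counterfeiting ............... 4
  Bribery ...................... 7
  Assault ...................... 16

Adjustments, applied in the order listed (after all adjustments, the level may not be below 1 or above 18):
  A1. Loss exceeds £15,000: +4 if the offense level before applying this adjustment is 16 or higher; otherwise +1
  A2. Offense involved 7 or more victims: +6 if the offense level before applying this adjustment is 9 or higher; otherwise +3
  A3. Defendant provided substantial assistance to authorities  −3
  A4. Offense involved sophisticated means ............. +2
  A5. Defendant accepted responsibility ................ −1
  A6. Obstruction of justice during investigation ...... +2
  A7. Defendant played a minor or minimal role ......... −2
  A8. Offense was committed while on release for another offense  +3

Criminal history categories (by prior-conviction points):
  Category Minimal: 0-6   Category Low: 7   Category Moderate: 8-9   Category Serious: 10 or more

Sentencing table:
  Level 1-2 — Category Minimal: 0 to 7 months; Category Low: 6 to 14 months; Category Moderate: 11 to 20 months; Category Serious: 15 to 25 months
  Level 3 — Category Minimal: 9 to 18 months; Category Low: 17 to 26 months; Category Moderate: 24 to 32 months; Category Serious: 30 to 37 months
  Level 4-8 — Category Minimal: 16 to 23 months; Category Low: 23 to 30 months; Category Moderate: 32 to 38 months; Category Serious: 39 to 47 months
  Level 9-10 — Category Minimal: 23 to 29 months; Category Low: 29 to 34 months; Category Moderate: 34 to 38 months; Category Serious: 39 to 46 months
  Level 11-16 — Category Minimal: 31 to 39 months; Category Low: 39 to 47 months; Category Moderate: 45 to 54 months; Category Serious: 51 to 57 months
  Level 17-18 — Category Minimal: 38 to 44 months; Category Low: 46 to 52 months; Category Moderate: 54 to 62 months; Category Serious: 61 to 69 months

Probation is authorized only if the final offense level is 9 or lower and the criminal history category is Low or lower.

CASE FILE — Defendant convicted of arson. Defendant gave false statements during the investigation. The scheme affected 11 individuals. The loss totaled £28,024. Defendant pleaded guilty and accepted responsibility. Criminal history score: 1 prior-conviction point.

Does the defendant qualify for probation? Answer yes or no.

No

Base offense level for arson: 15.
A1 applies (level before this adjustment is 15 < 16, so +1): 15 + 1 = 16.
A2 applies (level before this adjustment is 16 ≥ 9, so +6): 16 + 6 = 22.
A3 does not apply.
A4 does not apply.
A5 applies: 22 − 1 = 21.
A6 applies: 21 + 2 = 23.
Level 23 exceeds the maximum of 18; capped at 18.
Final offense level: 18.
Criminal history: 1 prior point → Category Minimal (0-6).
Level 18 falls in the 17-18 band.
Grid: Level 17-18 × Category Minimal = 38-44 months.
Probation check: level 18 > 9 and category Minimal ≤ Low → not eligible.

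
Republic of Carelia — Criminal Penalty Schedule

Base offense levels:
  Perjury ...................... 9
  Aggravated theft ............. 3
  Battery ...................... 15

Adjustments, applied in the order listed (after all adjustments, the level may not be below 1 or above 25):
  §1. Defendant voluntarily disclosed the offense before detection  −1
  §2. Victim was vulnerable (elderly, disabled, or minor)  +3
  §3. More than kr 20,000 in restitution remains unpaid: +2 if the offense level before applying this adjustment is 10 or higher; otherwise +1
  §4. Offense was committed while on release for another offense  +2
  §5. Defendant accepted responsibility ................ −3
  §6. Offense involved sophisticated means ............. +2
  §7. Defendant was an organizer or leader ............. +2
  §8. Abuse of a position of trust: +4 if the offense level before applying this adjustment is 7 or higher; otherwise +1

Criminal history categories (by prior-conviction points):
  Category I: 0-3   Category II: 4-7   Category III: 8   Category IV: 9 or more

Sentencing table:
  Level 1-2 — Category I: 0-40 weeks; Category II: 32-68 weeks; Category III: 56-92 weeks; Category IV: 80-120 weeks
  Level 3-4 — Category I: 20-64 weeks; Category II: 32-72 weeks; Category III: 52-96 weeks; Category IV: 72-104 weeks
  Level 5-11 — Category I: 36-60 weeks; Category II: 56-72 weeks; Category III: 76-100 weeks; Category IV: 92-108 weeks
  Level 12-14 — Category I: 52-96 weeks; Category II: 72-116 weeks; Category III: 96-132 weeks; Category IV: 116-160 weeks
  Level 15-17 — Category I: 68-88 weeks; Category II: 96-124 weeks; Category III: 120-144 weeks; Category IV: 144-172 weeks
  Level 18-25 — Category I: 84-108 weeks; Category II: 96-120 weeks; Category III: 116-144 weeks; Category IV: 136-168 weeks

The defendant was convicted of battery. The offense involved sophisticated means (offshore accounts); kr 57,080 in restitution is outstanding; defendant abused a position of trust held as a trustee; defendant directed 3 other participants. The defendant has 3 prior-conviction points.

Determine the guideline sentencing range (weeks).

Base offense level for battery: 15.
§3 applies (level before this adjustment is 15 ≥ 10, so +2): 15 + 2 = 17.
§4 does not apply.
§6 applies: 17 + 2 = 19.
§7 applies: 19 + 2 = 21.
§8 applies (level before this adjustment is 21 ≥ 7, so +4): 21 + 4 = 25.
Final offense level: 25.
Criminal history: 3 prior points → Category I (0-3).
Level 25 falls in the 18-25 band.
Grid: Level 18-25 × Category I = 84-108 weeks.

84-108 weeks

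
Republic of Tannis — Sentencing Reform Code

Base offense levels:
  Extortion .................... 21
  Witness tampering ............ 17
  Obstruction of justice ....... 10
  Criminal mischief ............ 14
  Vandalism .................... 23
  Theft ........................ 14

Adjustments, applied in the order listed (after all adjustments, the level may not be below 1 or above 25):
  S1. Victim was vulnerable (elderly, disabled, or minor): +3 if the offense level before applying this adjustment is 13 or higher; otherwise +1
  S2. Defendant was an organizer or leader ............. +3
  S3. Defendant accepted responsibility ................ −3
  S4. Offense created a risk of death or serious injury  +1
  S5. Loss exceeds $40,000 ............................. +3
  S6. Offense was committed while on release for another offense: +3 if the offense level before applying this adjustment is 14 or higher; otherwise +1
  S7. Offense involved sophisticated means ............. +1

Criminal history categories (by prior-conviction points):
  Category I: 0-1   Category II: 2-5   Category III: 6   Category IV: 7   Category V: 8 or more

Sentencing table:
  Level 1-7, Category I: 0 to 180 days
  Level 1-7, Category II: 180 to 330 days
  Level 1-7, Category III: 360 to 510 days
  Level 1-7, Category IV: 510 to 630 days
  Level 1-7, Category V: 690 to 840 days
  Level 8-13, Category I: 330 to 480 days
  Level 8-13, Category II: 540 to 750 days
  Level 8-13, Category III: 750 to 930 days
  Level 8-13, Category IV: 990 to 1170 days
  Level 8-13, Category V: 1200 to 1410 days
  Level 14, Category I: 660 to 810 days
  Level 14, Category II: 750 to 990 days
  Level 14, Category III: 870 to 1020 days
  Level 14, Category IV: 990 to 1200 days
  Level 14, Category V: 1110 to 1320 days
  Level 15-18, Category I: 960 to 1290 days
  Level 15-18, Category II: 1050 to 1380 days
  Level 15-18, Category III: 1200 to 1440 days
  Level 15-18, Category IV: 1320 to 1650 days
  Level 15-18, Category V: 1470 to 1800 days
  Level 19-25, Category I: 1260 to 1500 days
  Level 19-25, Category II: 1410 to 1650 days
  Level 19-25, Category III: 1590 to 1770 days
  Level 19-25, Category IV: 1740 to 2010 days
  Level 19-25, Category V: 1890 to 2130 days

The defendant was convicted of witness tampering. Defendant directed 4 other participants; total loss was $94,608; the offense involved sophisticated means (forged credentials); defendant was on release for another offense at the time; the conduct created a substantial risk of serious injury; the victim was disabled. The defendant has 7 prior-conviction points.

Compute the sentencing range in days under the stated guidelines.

1740-2010 days

Base offense level for witness tampering: 17.
S1 applies (level before this adjustment is 17 ≥ 13, so +3): 17 + 3 = 20.
S2 applies: 20 + 3 = 23.
S3 does not apply.
S4 applies: 23 + 1 = 24.
S5 applies: 24 + 3 = 27.
S6 applies (level before this adjustment is 27 ≥ 14, so +3): 27 + 3 = 30.
S7 applies: 30 + 1 = 31.
Level 31 exceeds the maximum of 25; capped at 25.
Final offense level: 25.
Criminal history: 7 prior points → Category IV (7).
Level 25 falls in the 19-25 band.
Grid: Level 19-25 × Category IV = 1740-2010 days.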